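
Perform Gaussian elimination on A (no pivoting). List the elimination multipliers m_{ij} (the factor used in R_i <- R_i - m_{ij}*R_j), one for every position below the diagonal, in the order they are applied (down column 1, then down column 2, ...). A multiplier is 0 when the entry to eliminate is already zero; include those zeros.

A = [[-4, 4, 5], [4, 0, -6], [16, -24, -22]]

Forward elimination:
R2 <- R2 - (-1)*R1:  [  0   4  -1 ]
R3 <- R3 - (-4)*R1:  [  0  -8  -2 ]
R3 <- R3 - (-2)*R2:  [  0   0  -4 ]
Multipliers (in order of application): m_{21} = -1, m_{31} = -4, m_{32} = -2

multipliers: -1, -4, -2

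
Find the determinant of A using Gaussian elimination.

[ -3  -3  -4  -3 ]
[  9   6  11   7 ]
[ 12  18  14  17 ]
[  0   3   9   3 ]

Forward elimination:
R2 <- R2 - (-3)*R1:  [  0  -3  -1  -2 ]
R3 <- R3 - (-4)*R1:  [  0   6  -2   5 ]
R3 <- R3 - (-2)*R2:  [  0   0  -4   1 ]
R4 <- R4 - (-1)*R2:  [ 0  0  8  1 ]
R4 <- R4 - (-2)*R3:  [ 0  0  0  3 ]
Upper-triangular form:
[ -3  -3  -4  -3 ]
[  0  -3  -1  -2 ]
[  0   0  -4   1 ]
[  0   0   0   3 ]
det(A) = (-1)^0 * (-3) * (-3) * (-4) * (3) = -108  (0 row swaps -> sign +1)

det(A) = -108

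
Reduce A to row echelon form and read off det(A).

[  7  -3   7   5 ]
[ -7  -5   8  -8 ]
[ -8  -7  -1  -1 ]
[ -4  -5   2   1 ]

det(A) = 1299

Forward elimination:
R2 <- R2 - (-1)*R1:  [  0  -8  15  -3 ]
R3 <- R3 - (-8/7)*R1:  [     0  -73/7      7   33/7 ]
R4 <- R4 - (-4/7)*R1:  [     0  -47/7      6   27/7 ]
R3 <- R3 - (73/56)*R2:  [       0        0  -703/56     69/8 ]
R4 <- R4 - (47/56)*R2:  [       0        0  -369/56     51/8 ]
R4 <- R4 - (369/703)*R3:  [        0         0         0  1299/703 ]
Upper-triangular form:
[ 7  -3        7         5 ]
[ 0  -8       15        -3 ]
[ 0   0  -703/56      69/8 ]
[ 0   0        0  1299/703 ]
det(A) = (-1)^0 * (7) * (-8) * (-703/56) * (1299/703) = 1299  (0 row swaps -> sign +1)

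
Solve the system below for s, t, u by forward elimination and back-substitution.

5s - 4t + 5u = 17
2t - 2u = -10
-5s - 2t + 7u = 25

Forward elimination on [A|b]:
R3 <- R3 - (-1)*R1:  [  0  -6  12  42 ]
R3 <- R3 - (-3)*R2:  [  0   0   6  12 ]
Row echelon form:
[ 5  -4   5  |   17 ]
[ 0   2  -2  |  -10 ]
[ 0   0   6  |   12 ]
Back-substitution:
u = (12) / 6 = 2
t = (-10 - (-2)*(2)) / 2 = -3
s = (17 - (-4)*(-3) - (5)*(2)) / 5 = -1

(-1, -3, 2)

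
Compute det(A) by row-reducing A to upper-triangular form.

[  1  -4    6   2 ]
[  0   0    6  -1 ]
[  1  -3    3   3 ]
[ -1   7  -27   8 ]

det(A) = -30

Forward elimination:
R3 <- R3 - (1)*R1:  [  0   1  -3   1 ]
R4 <- R4 - (-1)*R1:  [   0    3  -21   10 ]
R2 <-> R3   (pivot in column 2 was zero)
[ 1  -4    6   2 ]
[ 0   1   -3   1 ]
[ 0   0    6  -1 ]
[ 0   3  -21  10 ]
R4 <- R4 - (3)*R2:  [   0    0  -12    7 ]
R4 <- R4 - (-2)*R3:  [ 0  0  0  5 ]
Upper-triangular form:
[ 1  -4   6   2 ]
[ 0   1  -3   1 ]
[ 0   0   6  -1 ]
[ 0   0   0   5 ]
det(A) = (-1)^1 * (1) * (1) * (6) * (5) = -30  (1 row swap -> sign -1)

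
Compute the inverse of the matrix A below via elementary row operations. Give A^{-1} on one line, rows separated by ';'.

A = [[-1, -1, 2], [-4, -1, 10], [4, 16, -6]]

Gauss-Jordan on [A | I]:
R1 <- (1/-1)*R1:  [  1   1  -2  |  -1   0   0 ]
R2 <- R2 - (-4)*R1:  [  0   3   2  |  -4   1   0 ]
R3 <- R3 - (4)*R1:  [  0  12   2  |   4   0   1 ]
R2 <- (1/3)*R2:  [    0     1   2/3  |  -4/3   1/3     0 ]
R1 <- R1 - (1)*R2:  [    1     0  -8/3  |   1/3  -1/3     0 ]
R3 <- R3 - (12)*R2:  [  0   0  -6  |  20  -4   1 ]
R3 <- (1/-6)*R3:  [     0      0      1  |  -10/3    2/3   -1/6 ]
R1 <- R1 - (-8/3)*R3:  [     1      0      0  |  -77/9   13/9   -4/9 ]
R2 <- R2 - (2/3)*R3:  [    0     1     0  |   8/9  -1/9   1/9 ]
Right block of [I | A^{-1}] is the inverse:
[ -77/9  13/9  -4/9 ]
[   8/9  -1/9   1/9 ]
[ -10/3   2/3  -1/6 ]

inverse = [-77/9 13/9 -4/9; 8/9 -1/9 1/9; -10/3 2/3 -1/6]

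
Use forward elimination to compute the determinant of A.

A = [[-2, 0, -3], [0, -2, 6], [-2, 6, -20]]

Forward elimination:
R3 <- R3 - (1)*R1:  [   0    6  -17 ]
R3 <- R3 - (-3)*R2:  [ 0  0  1 ]
Upper-triangular form:
[ -2   0  -3 ]
[  0  -2   6 ]
[  0   0   1 ]
det(A) = (-1)^0 * (-2) * (-2) * (1) = 4  (0 row swaps -> sign +1)

det(A) = 4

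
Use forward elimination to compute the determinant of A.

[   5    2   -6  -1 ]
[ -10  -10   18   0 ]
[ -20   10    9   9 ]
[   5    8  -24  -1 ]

det(A) = 540

Forward elimination:
R2 <- R2 - (-2)*R1:  [  0  -6   6  -2 ]
R3 <- R3 - (-4)*R1:  [   0   18  -15    5 ]
R4 <- R4 - (1)*R1:  [   0    6  -18    0 ]
R3 <- R3 - (-3)*R2:  [  0   0   3  -1 ]
R4 <- R4 - (-1)*R2:  [   0    0  -12   -2 ]
R4 <- R4 - (-4)*R3:  [  0   0   0  -6 ]
Upper-triangular form:
[ 5   2  -6  -1 ]
[ 0  -6   6  -2 ]
[ 0   0   3  -1 ]
[ 0   0   0  -6 ]
det(A) = (-1)^0 * (5) * (-6) * (3) * (-6) = 540  (0 row swaps -> sign +1)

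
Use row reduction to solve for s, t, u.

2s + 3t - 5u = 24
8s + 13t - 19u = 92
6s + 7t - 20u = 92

Forward elimination on [A|b]:
R2 <- R2 - (4)*R1:  [  0   1   1  -4 ]
R3 <- R3 - (3)*R1:  [  0  -2  -5  20 ]
R3 <- R3 - (-2)*R2:  [  0   0  -3  12 ]
Row echelon form:
[ 2  3  -5  |  24 ]
[ 0  1   1  |  -4 ]
[ 0  0  -3  |  12 ]
Back-substitution:
u = (12) / -3 = -4
t = (-4 - (1)*(-4)) / 1 = 0
s = (24 - (3)*(0) - (-5)*(-4)) / 2 = 2

(2, 0, -4)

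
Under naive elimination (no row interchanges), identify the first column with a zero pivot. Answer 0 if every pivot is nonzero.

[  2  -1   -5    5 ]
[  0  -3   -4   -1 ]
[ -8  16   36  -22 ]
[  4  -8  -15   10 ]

Naive forward elimination:
R3 <- R3 - (-4)*R1:  [  0  12  16  -2 ]
R4 <- R4 - (2)*R1:  [  0  -6  -5   0 ]
R3 <- R3 - (-4)*R2:  [  0   0   0  -6 ]
R4 <- R4 - (2)*R2:  [ 0  0  3  2 ]
Matrix at this point:
[ 2  -1  -5   5 ]
[ 0  -3  -4  -1 ]
[ 0   0   0  -6 ]
[ 0   0   3   2 ]
Pivot entry (3,3) is zero but row 4 has 3 in column 3 -> naive elimination stops; a row interchange (e.g. R3 <-> R4) would be required here.

first zero-pivot column = 3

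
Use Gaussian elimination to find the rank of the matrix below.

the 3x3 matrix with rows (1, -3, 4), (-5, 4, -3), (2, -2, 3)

rank(A) = 3

Row reduction:
R2 <- R2 - (-5)*R1:  [   0  -11   17 ]
R3 <- R3 - (2)*R1:  [  0   4  -5 ]
R3 <- R3 - (-4/11)*R2:  [     0      0  13/11 ]
Row echelon form:
[ 1   -3      4 ]
[ 0  -11     17 ]
[ 0    0  13/11 ]
Nonzero rows / pivot columns: 3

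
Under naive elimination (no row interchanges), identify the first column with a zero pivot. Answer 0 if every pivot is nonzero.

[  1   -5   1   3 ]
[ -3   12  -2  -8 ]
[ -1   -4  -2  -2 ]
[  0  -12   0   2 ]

Naive forward elimination:
R2 <- R2 - (-3)*R1:  [  0  -3   1   1 ]
R3 <- R3 - (-1)*R1:  [  0  -9  -1   1 ]
R3 <- R3 - (3)*R2:  [  0   0  -4  -2 ]
R4 <- R4 - (4)*R2:  [  0   0  -4  -2 ]
R4 <- R4 - (1)*R3:  [ 0  0  0  0 ]
Matrix at this point:
[ 1  -5   1   3 ]
[ 0  -3   1   1 ]
[ 0   0  -4  -2 ]
[ 0   0   0   0 ]
Pivot entry (4,4) in the last row is zero and there are no rows below to swap with -> zero pivot in column 4 (A is singular).

first zero-pivot column = 4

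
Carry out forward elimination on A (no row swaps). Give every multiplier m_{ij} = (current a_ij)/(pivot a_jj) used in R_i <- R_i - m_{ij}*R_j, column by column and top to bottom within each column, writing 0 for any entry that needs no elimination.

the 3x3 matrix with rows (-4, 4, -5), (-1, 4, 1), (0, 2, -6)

multipliers: 1/4, 0, 2/3

Forward elimination:
R2 <- R2 - (1/4)*R1:  [   0    3  9/4 ]
R3: entry in column 1 is already 0 -> m_{31} = 0 (no row operation needed)
R3 <- R3 - (2/3)*R2:  [     0      0  -15/2 ]
Multipliers (in order of application): m_{21} = 1/4, m_{31} = 0, m_{32} = 2/3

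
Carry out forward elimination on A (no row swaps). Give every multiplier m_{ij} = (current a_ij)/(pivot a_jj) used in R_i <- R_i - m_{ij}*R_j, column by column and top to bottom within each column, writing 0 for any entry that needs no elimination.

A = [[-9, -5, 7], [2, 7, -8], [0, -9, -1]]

Forward elimination:
R2 <- R2 - (-2/9)*R1:  [     0   53/9  -58/9 ]
R3: entry in column 1 is already 0 -> m_{31} = 0 (no row operation needed)
R3 <- R3 - (-81/53)*R2:  [       0        0  -575/53 ]
Multipliers (in order of application): m_{21} = -2/9, m_{31} = 0, m_{32} = -81/53

multipliers: -2/9, 0, -81/53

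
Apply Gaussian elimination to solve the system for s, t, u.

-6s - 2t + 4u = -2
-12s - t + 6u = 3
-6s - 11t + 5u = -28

Forward elimination on [A|b]:
R2 <- R2 - (2)*R1:  [  0   3  -2   7 ]
R3 <- R3 - (1)*R1:  [   0   -9    1  -26 ]
R3 <- R3 - (-3)*R2:  [  0   0  -5  -5 ]
Row echelon form:
[ -6  -2   4  |  -2 ]
[  0   3  -2  |   7 ]
[  0   0  -5  |  -5 ]
Back-substitution:
u = (-5) / -5 = 1
t = (7 - (-2)*(1)) / 3 = 3
s = (-2 - (-2)*(3) - (4)*(1)) / -6 = 0

(0, 3, 1)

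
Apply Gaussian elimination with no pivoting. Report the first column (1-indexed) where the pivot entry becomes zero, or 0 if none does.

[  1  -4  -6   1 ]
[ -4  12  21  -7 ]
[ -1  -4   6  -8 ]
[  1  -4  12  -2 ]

first zero-pivot column = 4

Naive forward elimination:
R2 <- R2 - (-4)*R1:  [  0  -4  -3  -3 ]
R3 <- R3 - (-1)*R1:  [  0  -8   0  -7 ]
R4 <- R4 - (1)*R1:  [  0   0  18  -3 ]
R3 <- R3 - (2)*R2:  [  0   0   6  -1 ]
R4 <- R4 - (3)*R3:  [ 0  0  0  0 ]
Matrix at this point:
[ 1  -4  -6   1 ]
[ 0  -4  -3  -3 ]
[ 0   0   6  -1 ]
[ 0   0   0   0 ]
Pivot entry (4,4) in the last row is zero and there are no rows below to swap with -> zero pivot in column 4 (A is singular).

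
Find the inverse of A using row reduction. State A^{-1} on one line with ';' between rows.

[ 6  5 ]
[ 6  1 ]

Gauss-Jordan on [A | I]:
R1 <- (1/6)*R1:  [   1  5/6  |  1/6    0 ]
R2 <- R2 - (6)*R1:  [  0  -4  |  -1   1 ]
R2 <- (1/-4)*R2:  [    0     1  |   1/4  -1/4 ]
R1 <- R1 - (5/6)*R2:  [     1      0  |  -1/24   5/24 ]
Right block of [I | A^{-1}] is the inverse:
[ -1/24  5/24 ]
[   1/4  -1/4 ]

inverse = [-1/24 5/24; 1/4 -1/4]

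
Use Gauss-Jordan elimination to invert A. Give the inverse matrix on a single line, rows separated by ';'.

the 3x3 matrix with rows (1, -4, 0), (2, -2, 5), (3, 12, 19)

inverse = [49/3 -38/3 10/3; 23/6 -19/6 5/6; -5 4 -1]

Gauss-Jordan on [A | I]:
R2 <- R2 - (2)*R1:  [  0   6   5  |  -2   1   0 ]
R3 <- R3 - (3)*R1:  [  0  24  19  |  -3   0   1 ]
R2 <- (1/6)*R2:  [    0     1   5/6  |  -1/3   1/6     0 ]
R1 <- R1 - (-4)*R2:  [    1     0  10/3  |  -1/3   2/3     0 ]
R3 <- R3 - (24)*R2:  [  0   0  -1  |   5  -4   1 ]
R3 <- (1/-1)*R3:  [  0   0   1  |  -5   4  -1 ]
R1 <- R1 - (10/3)*R3:  [     1      0      0  |   49/3  -38/3   10/3 ]
R2 <- R2 - (5/6)*R3:  [     0      1      0  |   23/6  -19/6    5/6 ]
Right block of [I | A^{-1}] is the inverse:
[ 49/3  -38/3  10/3 ]
[ 23/6  -19/6   5/6 ]
[   -5      4    -1 ]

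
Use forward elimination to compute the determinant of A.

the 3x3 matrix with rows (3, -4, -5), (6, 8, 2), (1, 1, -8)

det(A) = -388

Forward elimination:
R2 <- R2 - (2)*R1:  [  0  16  12 ]
R3 <- R3 - (1/3)*R1:  [     0    7/3  -19/3 ]
R3 <- R3 - (7/48)*R2:  [      0       0  -97/12 ]
Upper-triangular form:
[ 3  -4      -5 ]
[ 0  16      12 ]
[ 0   0  -97/12 ]
det(A) = (-1)^0 * (3) * (16) * (-97/12) = -388  (0 row swaps -> sign +1)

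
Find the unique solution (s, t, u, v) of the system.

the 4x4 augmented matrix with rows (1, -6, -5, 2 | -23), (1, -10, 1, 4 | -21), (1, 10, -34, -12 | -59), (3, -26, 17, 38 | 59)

(5, 4, 2, 3)

Forward elimination on [A|b]:
R2 <- R2 - (1)*R1:  [  0  -4   6   2   2 ]
R3 <- R3 - (1)*R1:  [   0   16  -29  -14  -36 ]
R4 <- R4 - (3)*R1:  [   0   -8   32   32  128 ]
R3 <- R3 - (-4)*R2:  [   0    0   -5   -6  -28 ]
R4 <- R4 - (2)*R2:  [   0    0   20   28  124 ]
R4 <- R4 - (-4)*R3:  [  0   0   0   4  12 ]
Row echelon form:
[ 1  -6  -5   2  |  -23 ]
[ 0  -4   6   2  |    2 ]
[ 0   0  -5  -6  |  -28 ]
[ 0   0   0   4  |   12 ]
Back-substitution:
v = (12) / 4 = 3
u = (-28 - (-6)*(3)) / -5 = 2
t = (2 - (6)*(2) - (2)*(3)) / -4 = 4
s = (-23 - (-6)*(4) - (-5)*(2) - (2)*(3)) / 1 = 5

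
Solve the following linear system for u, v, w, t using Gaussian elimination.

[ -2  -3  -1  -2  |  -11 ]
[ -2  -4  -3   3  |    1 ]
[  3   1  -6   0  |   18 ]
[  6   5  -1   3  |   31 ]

Forward elimination on [A|b]:
R2 <- R2 - (1)*R1:  [  0  -1  -2   5  12 ]
R3 <- R3 - (-3/2)*R1:  [     0   -7/2  -15/2     -3    3/2 ]
R4 <- R4 - (-3)*R1:  [  0  -4  -4  -3  -2 ]
R3 <- R3 - (7/2)*R2:  [     0      0   -1/2  -41/2  -81/2 ]
R4 <- R4 - (4)*R2:  [   0    0    4  -23  -50 ]
R4 <- R4 - (-8)*R3:  [    0     0     0  -187  -374 ]
Row echelon form:
[ -2  -3    -1     -2  |    -11 ]
[  0  -1    -2      5  |     12 ]
[  0   0  -1/2  -41/2  |  -81/2 ]
[  0   0     0   -187  |   -374 ]
Back-substitution:
t = (-374) / -187 = 2
w = (-81/2 - (-41/2)*(2)) / (-1/2) = -1
v = (12 - (-2)*(-1) - (5)*(2)) / -1 = 0
u = (-11 - (-3)*(0) - (-1)*(-1) - (-2)*(2)) / -2 = 4

(4, 0, -1, 2)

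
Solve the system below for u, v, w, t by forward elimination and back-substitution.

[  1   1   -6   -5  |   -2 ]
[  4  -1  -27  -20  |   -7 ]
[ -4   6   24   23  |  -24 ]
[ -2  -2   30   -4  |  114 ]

(-2, -2, 3, -4)

Forward elimination on [A|b]:
R2 <- R2 - (4)*R1:  [  0  -5  -3   0   1 ]
R3 <- R3 - (-4)*R1:  [   0   10    0    3  -32 ]
R4 <- R4 - (-2)*R1:  [   0    0   18  -14  110 ]
R3 <- R3 - (-2)*R2:  [   0    0   -6    3  -30 ]
R4 <- R4 - (-3)*R3:  [  0   0   0  -5  20 ]
Row echelon form:
[ 1   1  -6  -5  |   -2 ]
[ 0  -5  -3   0  |    1 ]
[ 0   0  -6   3  |  -30 ]
[ 0   0   0  -5  |   20 ]
Back-substitution:
t = (20) / -5 = -4
w = (-30 - (3)*(-4)) / -6 = 3
v = (1 - (-3)*(3)) / -5 = -2
u = (-2 - (1)*(-2) - (-6)*(3) - (-5)*(-4)) / 1 = -2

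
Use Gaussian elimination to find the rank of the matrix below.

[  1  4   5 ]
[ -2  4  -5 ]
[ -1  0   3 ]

Row reduction:
R2 <- R2 - (-2)*R1:  [  0  12   5 ]
R3 <- R3 - (-1)*R1:  [ 0  4  8 ]
R3 <- R3 - (1/3)*R2:  [    0     0  19/3 ]
Row echelon form:
[ 1   4     5 ]
[ 0  12     5 ]
[ 0   0  19/3 ]
Nonzero rows / pivot columns: 3

rank(A) = 3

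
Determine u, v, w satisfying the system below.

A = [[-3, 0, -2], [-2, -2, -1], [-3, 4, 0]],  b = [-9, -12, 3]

(3, 3, 0)

Forward elimination on [A|b]:
R2 <- R2 - (2/3)*R1:  [   0   -2  1/3   -6 ]
R3 <- R3 - (1)*R1:  [  0   4   2  12 ]
R3 <- R3 - (-2)*R2:  [   0    0  8/3    0 ]
Row echelon form:
[ -3   0   -2  |  -9 ]
[  0  -2  1/3  |  -6 ]
[  0   0  8/3  |   0 ]
Back-substitution:
w = (0) / (8/3) = 0
v = (-6 - (1/3)*(0)) / -2 = 3
u = (-9 - (-2)*(0)) / -3 = 3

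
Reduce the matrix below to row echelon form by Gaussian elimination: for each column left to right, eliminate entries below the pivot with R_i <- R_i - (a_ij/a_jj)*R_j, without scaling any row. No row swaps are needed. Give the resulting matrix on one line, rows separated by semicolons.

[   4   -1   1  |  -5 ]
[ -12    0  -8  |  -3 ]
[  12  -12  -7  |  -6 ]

Forward elimination:
R2 <- R2 - (-3)*R1:  [   0   -3   -5  -18 ]
R3 <- R3 - (3)*R1:  [   0   -9  -10    9 ]
R3 <- R3 - (3)*R2:  [  0   0   5  63 ]
Row echelon form:
[ 4  -1   1  |   -5 ]
[ 0  -3  -5  |  -18 ]
[ 0   0   5  |   63 ]

REF = [4 -1 1 -5; 0 -3 -5 -18; 0 0 5 63]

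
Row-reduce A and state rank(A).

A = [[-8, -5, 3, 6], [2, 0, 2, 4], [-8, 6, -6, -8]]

rank(A) = 3

Row reduction:
R2 <- R2 - (-1/4)*R1:  [    0  -5/4  11/4  11/2 ]
R3 <- R3 - (1)*R1:  [   0   11   -9  -14 ]
R3 <- R3 - (-44/5)*R2:  [     0      0   76/5  172/5 ]
Row echelon form:
[ -8    -5     3      6 ]
[  0  -5/4  11/4   11/2 ]
[  0     0  76/5  172/5 ]
Nonzero rows / pivot columns: 3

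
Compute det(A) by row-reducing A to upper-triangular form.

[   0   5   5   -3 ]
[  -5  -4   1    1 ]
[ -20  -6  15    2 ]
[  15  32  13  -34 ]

Forward elimination:
R1 <-> R2   (pivot in column 1 was zero)
[  -5  -4   1    1 ]
[   0   5   5   -3 ]
[ -20  -6  15    2 ]
[  15  32  13  -34 ]
R3 <- R3 - (4)*R1:  [  0  10  11  -2 ]
R4 <- R4 - (-3)*R1:  [   0   20   16  -31 ]
R3 <- R3 - (2)*R2:  [ 0  0  1  4 ]
R4 <- R4 - (4)*R2:  [   0    0   -4  -19 ]
R4 <- R4 - (-4)*R3:  [  0   0   0  -3 ]
Upper-triangular form:
[ -5  -4  1   1 ]
[  0   5  5  -3 ]
[  0   0  1   4 ]
[  0   0  0  -3 ]
det(A) = (-1)^1 * (-5) * (5) * (1) * (-3) = -75  (1 row swap -> sign -1)

det(A) = -75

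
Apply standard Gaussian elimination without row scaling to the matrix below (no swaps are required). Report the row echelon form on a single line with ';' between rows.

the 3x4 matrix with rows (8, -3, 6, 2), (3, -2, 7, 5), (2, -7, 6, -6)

Forward elimination:
R2 <- R2 - (3/8)*R1:  [    0  -7/8  19/4  17/4 ]
R3 <- R3 - (1/4)*R1:  [     0  -25/4    9/2  -13/2 ]
R3 <- R3 - (50/7)*R2:  [      0       0  -206/7  -258/7 ]
Row echelon form:
[ 8    -3       6       2 ]
[ 0  -7/8    19/4    17/4 ]
[ 0     0  -206/7  -258/7 ]

REF = [8 -3 6 2; 0 -7/8 19/4 17/4; 0 0 -206/7 -258/7]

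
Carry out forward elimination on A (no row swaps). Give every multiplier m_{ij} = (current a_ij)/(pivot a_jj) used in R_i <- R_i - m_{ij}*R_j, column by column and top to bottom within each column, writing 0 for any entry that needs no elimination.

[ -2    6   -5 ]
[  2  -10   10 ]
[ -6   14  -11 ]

multipliers: -1, 3, 1

Forward elimination:
R2 <- R2 - (-1)*R1:  [  0  -4   5 ]
R3 <- R3 - (3)*R1:  [  0  -4   4 ]
R3 <- R3 - (1)*R2:  [  0   0  -1 ]
Multipliers (in order of application): m_{21} = -1, m_{31} = 3, m_{32} = 1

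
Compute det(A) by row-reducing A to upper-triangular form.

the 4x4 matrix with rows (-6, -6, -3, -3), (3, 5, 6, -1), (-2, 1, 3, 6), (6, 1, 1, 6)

Forward elimination:
R2 <- R2 - (-1/2)*R1:  [    0     2   9/2  -5/2 ]
R3 <- R3 - (1/3)*R1:  [ 0  3  4  7 ]
R4 <- R4 - (-1)*R1:  [  0  -5  -2   3 ]
R3 <- R3 - (3/2)*R2:  [     0      0  -11/4   43/4 ]
R4 <- R4 - (-5/2)*R2:  [     0      0   37/4  -13/4 ]
R4 <- R4 - (-37/11)*R3:  [      0       0       0  362/11 ]
Upper-triangular form:
[ -6  -6     -3      -3 ]
[  0   2    9/2    -5/2 ]
[  0   0  -11/4    43/4 ]
[  0   0      0  362/11 ]
det(A) = (-1)^0 * (-6) * (2) * (-11/4) * (362/11) = 1086  (0 row swaps -> sign +1)

det(A) = 1086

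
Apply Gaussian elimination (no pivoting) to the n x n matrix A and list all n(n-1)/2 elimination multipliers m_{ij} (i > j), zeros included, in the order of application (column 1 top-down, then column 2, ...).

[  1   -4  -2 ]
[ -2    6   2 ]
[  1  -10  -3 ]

Forward elimination:
R2 <- R2 - (-2)*R1:  [  0  -2  -2 ]
R3 <- R3 - (1)*R1:  [  0  -6  -1 ]
R3 <- R3 - (3)*R2:  [ 0  0  5 ]
Multipliers (in order of application): m_{21} = -2, m_{31} = 1, m_{32} = 3

multipliers: -2, 1, 3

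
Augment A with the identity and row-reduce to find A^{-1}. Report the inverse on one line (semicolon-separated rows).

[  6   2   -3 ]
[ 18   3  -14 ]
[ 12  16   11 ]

inverse = [257/54 -35/27 -19/54; -61/9 17/9 5/9; 14/3 -4/3 -1/3]

Gauss-Jordan on [A | I]:
R1 <- (1/6)*R1:  [    1   1/3  -1/2  |   1/6     0     0 ]
R2 <- R2 - (18)*R1:  [  0  -3  -5  |  -3   1   0 ]
R3 <- R3 - (12)*R1:  [  0  12  17  |  -2   0   1 ]
R2 <- (1/-3)*R2:  [    0     1   5/3  |     1  -1/3     0 ]
R1 <- R1 - (1/3)*R2:  [      1       0  -19/18  |    -1/6     1/9       0 ]
R3 <- R3 - (12)*R2:  [   0    0   -3  |  -14    4    1 ]
R3 <- (1/-3)*R3:  [    0     0     1  |  14/3  -4/3  -1/3 ]
R1 <- R1 - (-19/18)*R3:  [      1       0       0  |  257/54  -35/27  -19/54 ]
R2 <- R2 - (5/3)*R3:  [     0      1      0  |  -61/9   17/9    5/9 ]
Right block of [I | A^{-1}] is the inverse:
[ 257/54  -35/27  -19/54 ]
[  -61/9    17/9     5/9 ]
[   14/3    -4/3    -1/3 ]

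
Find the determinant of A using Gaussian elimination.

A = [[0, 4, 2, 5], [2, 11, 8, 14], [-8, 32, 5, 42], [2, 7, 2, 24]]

Forward elimination:
R1 <-> R2   (pivot in column 1 was zero)
[  2  11  8  14 ]
[  0   4  2   5 ]
[ -8  32  5  42 ]
[  2   7  2  24 ]
R3 <- R3 - (-4)*R1:  [  0  76  37  98 ]
R4 <- R4 - (1)*R1:  [  0  -4  -6  10 ]
R3 <- R3 - (19)*R2:  [  0   0  -1   3 ]
R4 <- R4 - (-1)*R2:  [  0   0  -4  15 ]
R4 <- R4 - (4)*R3:  [ 0  0  0  3 ]
Upper-triangular form:
[ 2  11   8  14 ]
[ 0   4   2   5 ]
[ 0   0  -1   3 ]
[ 0   0   0   3 ]
det(A) = (-1)^1 * (2) * (4) * (-1) * (3) = 24  (1 row swap -> sign -1)

det(A) = 24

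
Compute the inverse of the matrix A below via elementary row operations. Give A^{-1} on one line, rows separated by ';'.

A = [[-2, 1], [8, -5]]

Gauss-Jordan on [A | I]:
R1 <- (1/-2)*R1:  [    1  -1/2  |  -1/2     0 ]
R2 <- R2 - (8)*R1:  [  0  -1  |   4   1 ]
R2 <- (1/-1)*R2:  [  0   1  |  -4  -1 ]
R1 <- R1 - (-1/2)*R2:  [    1     0  |  -5/2  -1/2 ]
Right block of [I | A^{-1}] is the inverse:
[ -5/2  -1/2 ]
[   -4    -1 ]

inverse = [-5/2 -1/2; -4 -1]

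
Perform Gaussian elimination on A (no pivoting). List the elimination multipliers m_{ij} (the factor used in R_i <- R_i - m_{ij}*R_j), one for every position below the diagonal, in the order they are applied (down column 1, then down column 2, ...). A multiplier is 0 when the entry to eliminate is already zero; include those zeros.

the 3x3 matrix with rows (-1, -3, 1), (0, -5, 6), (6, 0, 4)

Forward elimination:
R2: entry in column 1 is already 0 -> m_{21} = 0 (no row operation needed)
R3 <- R3 - (-6)*R1:  [   0  -18   10 ]
R3 <- R3 - (18/5)*R2:  [     0      0  -58/5 ]
Multipliers (in order of application): m_{21} = 0, m_{31} = -6, m_{32} = 18/5

multipliers: 0, -6, 18/5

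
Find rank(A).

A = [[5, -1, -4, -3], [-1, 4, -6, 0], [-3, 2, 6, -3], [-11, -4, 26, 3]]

rank(A) = 3

Row reduction:
R2 <- R2 - (-1/5)*R1:  [     0   19/5  -34/5   -3/5 ]
R3 <- R3 - (-3/5)*R1:  [     0    7/5   18/5  -24/5 ]
R4 <- R4 - (-11/5)*R1:  [     0  -31/5   86/5  -18/5 ]
R3 <- R3 - (7/19)*R2:  [      0       0  116/19  -87/19 ]
R4 <- R4 - (-31/19)*R2:  [      0       0  116/19  -87/19 ]
R4 <- R4 - (1)*R3:  [ 0  0  0  0 ]
Row echelon form:
[ 5    -1      -4      -3 ]
[ 0  19/5   -34/5    -3/5 ]
[ 0     0  116/19  -87/19 ]
[ 0     0       0       0 ]
Nonzero rows / pivot columns: 3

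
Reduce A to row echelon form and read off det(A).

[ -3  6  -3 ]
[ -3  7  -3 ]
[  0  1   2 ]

det(A) = -6

Forward elimination:
R2 <- R2 - (1)*R1:  [ 0  1  0 ]
R3 <- R3 - (1)*R2:  [ 0  0  2 ]
Upper-triangular form:
[ -3  6  -3 ]
[  0  1   0 ]
[  0  0   2 ]
det(A) = (-1)^0 * (-3) * (1) * (2) = -6  (0 row swaps -> sign +1)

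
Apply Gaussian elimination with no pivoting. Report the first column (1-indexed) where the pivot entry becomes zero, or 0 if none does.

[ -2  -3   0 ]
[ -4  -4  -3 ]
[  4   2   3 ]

first zero-pivot column = 0

Naive forward elimination:
R2 <- R2 - (2)*R1:  [  0   2  -3 ]
R3 <- R3 - (-2)*R1:  [  0  -4   3 ]
R3 <- R3 - (-2)*R2:  [  0   0  -3 ]
All pivots nonzero; naive elimination completes without hitting a zero pivot.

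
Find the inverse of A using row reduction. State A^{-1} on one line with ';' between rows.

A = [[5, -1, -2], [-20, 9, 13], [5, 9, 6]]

Gauss-Jordan on [A | I]:
R1 <- (1/5)*R1:  [    1  -1/5  -2/5  |   1/5     0     0 ]
R2 <- R2 - (-20)*R1:  [ 0  5  5  |  4  1  0 ]
R3 <- R3 - (5)*R1:  [  0  10   8  |  -1   0   1 ]
R2 <- (1/5)*R2:  [   0    1    1  |  4/5  1/5    0 ]
R1 <- R1 - (-1/5)*R2:  [    1     0  -1/5  |  9/25  1/25     0 ]
R3 <- R3 - (10)*R2:  [  0   0  -2  |  -9  -2   1 ]
R3 <- (1/-2)*R3:  [    0     0     1  |   9/2     1  -1/2 ]
R1 <- R1 - (-1/5)*R3:  [     1      0      0  |  63/50   6/25  -1/10 ]
R2 <- R2 - (1)*R3:  [      0       1       0  |  -37/10    -4/5     1/2 ]
Right block of [I | A^{-1}] is the inverse:
[  63/50  6/25  -1/10 ]
[ -37/10  -4/5    1/2 ]
[    9/2     1   -1/2 ]

inverse = [63/50 6/25 -1/10; -37/10 -4/5 1/2; 9/2 1 -1/2]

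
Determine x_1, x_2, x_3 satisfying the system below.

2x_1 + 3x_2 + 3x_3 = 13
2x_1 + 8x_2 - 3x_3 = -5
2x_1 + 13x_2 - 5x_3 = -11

(2, 0, 3)

Forward elimination on [A|b]:
R2 <- R2 - (1)*R1:  [   0    5   -6  -18 ]
R3 <- R3 - (1)*R1:  [   0   10   -8  -24 ]
R3 <- R3 - (2)*R2:  [  0   0   4  12 ]
Row echelon form:
[ 2  3   3  |   13 ]
[ 0  5  -6  |  -18 ]
[ 0  0   4  |   12 ]
Back-substitution:
x_3 = (12) / 4 = 3
x_2 = (-18 - (-6)*(3)) / 5 = 0
x_1 = (13 - (3)*(0) - (3)*(3)) / 2 = 2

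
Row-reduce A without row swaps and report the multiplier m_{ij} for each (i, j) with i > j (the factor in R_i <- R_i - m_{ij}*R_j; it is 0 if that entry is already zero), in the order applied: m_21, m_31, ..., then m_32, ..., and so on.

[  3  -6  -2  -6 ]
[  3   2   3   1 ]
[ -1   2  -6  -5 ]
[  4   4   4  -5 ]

multipliers: 1, -1/3, 4/3, 0, 3/2, 1/8

Forward elimination:
R2 <- R2 - (1)*R1:  [ 0  8  5  7 ]
R3 <- R3 - (-1/3)*R1:  [     0      0  -20/3     -7 ]
R4 <- R4 - (4/3)*R1:  [    0    12  20/3     3 ]
R3: entry in column 2 is already 0 -> m_{32} = 0 (no row operation needed)
R4 <- R4 - (3/2)*R2:  [     0      0   -5/6  -15/2 ]
R4 <- R4 - (1/8)*R3:  [     0      0      0  -53/8 ]
Multipliers (in order of application): m_{21} = 1, m_{31} = -1/3, m_{41} = 4/3, m_{32} = 0, m_{42} = 3/2, m_{43} = 1/8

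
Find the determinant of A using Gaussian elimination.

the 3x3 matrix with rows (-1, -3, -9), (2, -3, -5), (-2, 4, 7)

det(A) = -5

Forward elimination:
R2 <- R2 - (-2)*R1:  [   0   -9  -23 ]
R3 <- R3 - (2)*R1:  [  0  10  25 ]
R3 <- R3 - (-10/9)*R2:  [    0     0  -5/9 ]
Upper-triangular form:
[ -1  -3    -9 ]
[  0  -9   -23 ]
[  0   0  -5/9 ]
det(A) = (-1)^0 * (-1) * (-9) * (-5/9) = -5  (0 row swaps -> sign +1)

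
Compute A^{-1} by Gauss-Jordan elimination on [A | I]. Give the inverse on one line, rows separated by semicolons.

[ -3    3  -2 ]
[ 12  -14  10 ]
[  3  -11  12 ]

Gauss-Jordan on [A | I]:
R1 <- (1/-3)*R1:  [    1    -1   2/3  |  -1/3     0     0 ]
R2 <- R2 - (12)*R1:  [  0  -2   2  |   4   1   0 ]
R3 <- R3 - (3)*R1:  [  0  -8  10  |   1   0   1 ]
R2 <- (1/-2)*R2:  [    0     1    -1  |    -2  -1/2     0 ]
R1 <- R1 - (-1)*R2:  [    1     0  -1/3  |  -7/3  -1/2     0 ]
R3 <- R3 - (-8)*R2:  [   0    0    2  |  -15   -4    1 ]
R3 <- (1/2)*R3:  [     0      0      1  |  -15/2     -2    1/2 ]
R1 <- R1 - (-1/3)*R3:  [     1      0      0  |  -29/6   -7/6    1/6 ]
R2 <- R2 - (-1)*R3:  [     0      1      0  |  -19/2   -5/2    1/2 ]
Right block of [I | A^{-1}] is the inverse:
[ -29/6  -7/6  1/6 ]
[ -19/2  -5/2  1/2 ]
[ -15/2    -2  1/2 ]

inverse = [-29/6 -7/6 1/6; -19/2 -5/2 1/2; -15/2 -2 1/2]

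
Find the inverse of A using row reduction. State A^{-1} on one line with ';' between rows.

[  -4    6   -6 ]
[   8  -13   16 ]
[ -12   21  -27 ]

Gauss-Jordan on [A | I]:
R1 <- (1/-4)*R1:  [    1  -3/2   3/2  |  -1/4     0     0 ]
R2 <- R2 - (8)*R1:  [  0  -1   4  |   2   1   0 ]
R3 <- R3 - (-12)*R1:  [  0   3  -9  |  -3   0   1 ]
R2 <- (1/-1)*R2:  [  0   1  -4  |  -2  -1   0 ]
R1 <- R1 - (-3/2)*R2:  [     1      0   -9/2  |  -13/4   -3/2      0 ]
R3 <- R3 - (3)*R2:  [ 0  0  3  |  3  3  1 ]
R3 <- (1/3)*R3:  [   0    0    1  |    1    1  1/3 ]
R1 <- R1 - (-9/2)*R3:  [   1    0    0  |  5/4    3  3/2 ]
R2 <- R2 - (-4)*R3:  [   0    1    0  |    2    3  4/3 ]
Right block of [I | A^{-1}] is the inverse:
[ 5/4  3  3/2 ]
[   2  3  4/3 ]
[   1  1  1/3 ]

inverse = [5/4 3 3/2; 2 3 4/3; 1 1 1/3]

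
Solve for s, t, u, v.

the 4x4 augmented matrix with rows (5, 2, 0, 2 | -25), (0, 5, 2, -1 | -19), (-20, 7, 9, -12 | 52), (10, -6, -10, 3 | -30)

(-3, -5, 3, 0)

Forward elimination on [A|b]:
R3 <- R3 - (-4)*R1:  [   0   15    9   -4  -48 ]
R4 <- R4 - (2)*R1:  [   0  -10  -10   -1   20 ]
R3 <- R3 - (3)*R2:  [  0   0   3  -1   9 ]
R4 <- R4 - (-2)*R2:  [   0    0   -6   -3  -18 ]
R4 <- R4 - (-2)*R3:  [  0   0   0  -5   0 ]
Row echelon form:
[ 5  2  0   2  |  -25 ]
[ 0  5  2  -1  |  -19 ]
[ 0  0  3  -1  |    9 ]
[ 0  0  0  -5  |    0 ]
Back-substitution:
v = (0) / -5 = 0
u = (9 - (-1)*(0)) / 3 = 3
t = (-19 - (2)*(3) - (-1)*(0)) / 5 = -5
s = (-25 - (2)*(-5) - (2)*(0)) / 5 = -3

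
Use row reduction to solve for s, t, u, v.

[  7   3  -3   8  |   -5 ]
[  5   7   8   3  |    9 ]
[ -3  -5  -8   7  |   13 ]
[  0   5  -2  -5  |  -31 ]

(-2, -2, 3, 3)

Forward elimination on [A|b]:
R2 <- R2 - (5/7)*R1:  [     0   34/7   71/7  -19/7   88/7 ]
R3 <- R3 - (-3/7)*R1:  [     0  -26/7  -65/7   73/7   76/7 ]
R3 <- R3 - (-13/17)*R2:  [      0       0  -26/17  142/17  348/17 ]
R4 <- R4 - (35/34)*R2:  [       0        0  -423/34   -75/34  -747/17 ]
R4 <- R4 - (423/52)*R3:  [        0         0         0   -912/13  -2736/13 ]
Row echelon form:
[ 7     3      -3        8  |        -5 ]
[ 0  34/7    71/7    -19/7  |      88/7 ]
[ 0     0  -26/17   142/17  |    348/17 ]
[ 0     0       0  -912/13  |  -2736/13 ]
Back-substitution:
v = (-2736/13) / (-912/13) = 3
u = (348/17 - (142/17)*(3)) / (-26/17) = 3
t = (88/7 - (71/7)*(3) - (-19/7)*(3)) / (34/7) = -2
s = (-5 - (3)*(-2) - (-3)*(3) - (8)*(3)) / 7 = -2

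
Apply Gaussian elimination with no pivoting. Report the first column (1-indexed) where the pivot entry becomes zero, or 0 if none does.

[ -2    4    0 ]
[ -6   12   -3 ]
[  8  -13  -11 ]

first zero-pivot column = 2

Naive forward elimination:
R2 <- R2 - (3)*R1:  [  0   0  -3 ]
R3 <- R3 - (-4)*R1:  [   0    3  -11 ]
Matrix at this point:
[ -2  4    0 ]
[  0  0   -3 ]
[  0  3  -11 ]
Pivot entry (2,2) is zero but row 3 has 3 in column 2 -> naive elimination stops; a row interchange (e.g. R2 <-> R3) would be required here.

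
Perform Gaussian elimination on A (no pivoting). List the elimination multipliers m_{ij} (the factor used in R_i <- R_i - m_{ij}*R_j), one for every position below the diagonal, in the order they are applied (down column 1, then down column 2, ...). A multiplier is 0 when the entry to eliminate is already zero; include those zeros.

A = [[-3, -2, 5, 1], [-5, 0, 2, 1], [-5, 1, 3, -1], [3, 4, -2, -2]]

Forward elimination:
R2 <- R2 - (5/3)*R1:  [     0   10/3  -19/3   -2/3 ]
R3 <- R3 - (5/3)*R1:  [     0   13/3  -16/3   -8/3 ]
R4 <- R4 - (-1)*R1:  [  0   2   3  -1 ]
R3 <- R3 - (13/10)*R2:  [     0      0  29/10   -9/5 ]
R4 <- R4 - (3/5)*R2:  [    0     0  34/5  -3/5 ]
R4 <- R4 - (68/29)*R3:  [      0       0       0  105/29 ]
Multipliers (in order of application): m_{21} = 5/3, m_{31} = 5/3, m_{41} = -1, m_{32} = 13/10, m_{42} = 3/5, m_{43} = 68/29

multipliers: 5/3, 5/3, -1, 13/10, 3/5, 68/29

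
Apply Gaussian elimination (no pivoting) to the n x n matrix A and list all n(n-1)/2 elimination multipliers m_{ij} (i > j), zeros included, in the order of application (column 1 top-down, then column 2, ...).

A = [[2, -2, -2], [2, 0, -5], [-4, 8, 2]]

Forward elimination:
R2 <- R2 - (1)*R1:  [  0   2  -3 ]
R3 <- R3 - (-2)*R1:  [  0   4  -2 ]
R3 <- R3 - (2)*R2:  [ 0  0  4 ]
Multipliers (in order of application): m_{21} = 1, m_{31} = -2, m_{32} = 2

multipliers: 1, -2, 2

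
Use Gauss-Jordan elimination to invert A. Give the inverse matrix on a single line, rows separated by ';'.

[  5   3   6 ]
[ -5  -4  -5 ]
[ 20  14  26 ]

Gauss-Jordan on [A | I]:
R1 <- (1/5)*R1:  [   1  3/5  6/5  |  1/5    0    0 ]
R2 <- R2 - (-5)*R1:  [  0  -1   1  |   1   1   0 ]
R3 <- R3 - (20)*R1:  [  0   2   2  |  -4   0   1 ]
R2 <- (1/-1)*R2:  [  0   1  -1  |  -1  -1   0 ]
R1 <- R1 - (3/5)*R2:  [   1    0  9/5  |  4/5  3/5    0 ]
R3 <- R3 - (2)*R2:  [  0   0   4  |  -2   2   1 ]
R3 <- (1/4)*R3:  [    0     0     1  |  -1/2   1/2   1/4 ]
R1 <- R1 - (9/5)*R3:  [     1      0      0  |  17/10  -3/10  -9/20 ]
R2 <- R2 - (-1)*R3:  [    0     1     0  |  -3/2  -1/2   1/4 ]
Right block of [I | A^{-1}] is the inverse:
[ 17/10  -3/10  -9/20 ]
[  -3/2   -1/2    1/4 ]
[  -1/2    1/2    1/4 ]

inverse = [17/10 -3/10 -9/20; -3/2 -1/2 1/4; -1/2 1/2 1/4]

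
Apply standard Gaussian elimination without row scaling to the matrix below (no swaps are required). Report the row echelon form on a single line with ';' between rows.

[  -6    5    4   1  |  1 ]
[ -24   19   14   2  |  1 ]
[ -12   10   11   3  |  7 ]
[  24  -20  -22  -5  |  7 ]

Forward elimination:
R2 <- R2 - (4)*R1:  [  0  -1  -2  -2  -3 ]
R3 <- R3 - (2)*R1:  [ 0  0  3  1  5 ]
R4 <- R4 - (-4)*R1:  [  0   0  -6  -1  11 ]
R4 <- R4 - (-2)*R3:  [  0   0   0   1  21 ]
Row echelon form:
[ -6   5   4   1  |   1 ]
[  0  -1  -2  -2  |  -3 ]
[  0   0   3   1  |   5 ]
[  0   0   0   1  |  21 ]

REF = [-6 5 4 1 1; 0 -1 -2 -2 -3; 0 0 3 1 5; 0 0 0 1 21]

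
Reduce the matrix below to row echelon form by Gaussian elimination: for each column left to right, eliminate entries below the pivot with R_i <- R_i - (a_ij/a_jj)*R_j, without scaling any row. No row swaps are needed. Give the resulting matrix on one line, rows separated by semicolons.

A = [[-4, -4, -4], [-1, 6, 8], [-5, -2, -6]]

Forward elimination:
R2 <- R2 - (1/4)*R1:  [ 0  7  9 ]
R3 <- R3 - (5/4)*R1:  [  0   3  -1 ]
R3 <- R3 - (3/7)*R2:  [     0      0  -34/7 ]
Row echelon form:
[ -4  -4     -4 ]
[  0   7      9 ]
[  0   0  -34/7 ]

REF = [-4 -4 -4; 0 7 9; 0 0 -34/7]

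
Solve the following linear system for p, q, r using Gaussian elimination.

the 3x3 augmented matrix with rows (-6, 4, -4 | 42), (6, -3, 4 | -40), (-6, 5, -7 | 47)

Forward elimination on [A|b]:
R2 <- R2 - (-1)*R1:  [ 0  1  0  2 ]
R3 <- R3 - (1)*R1:  [  0   1  -3   5 ]
R3 <- R3 - (1)*R2:  [  0   0  -3   3 ]
Row echelon form:
[ -6  4  -4  |  42 ]
[  0  1   0  |   2 ]
[  0  0  -3  |   3 ]
Back-substitution:
r = (3) / -3 = -1
q = (2) / 1 = 2
p = (42 - (4)*(2) - (-4)*(-1)) / -6 = -5

(-5, 2, -1)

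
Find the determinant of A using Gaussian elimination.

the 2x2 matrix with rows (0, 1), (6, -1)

det(A) = -6

Forward elimination:
R1 <-> R2   (pivot in column 1 was zero)
[ 6  -1 ]
[ 0   1 ]
Upper-triangular form:
[ 6  -1 ]
[ 0   1 ]
det(A) = (-1)^1 * (6) * (1) = -6  (1 row swap -> sign -1)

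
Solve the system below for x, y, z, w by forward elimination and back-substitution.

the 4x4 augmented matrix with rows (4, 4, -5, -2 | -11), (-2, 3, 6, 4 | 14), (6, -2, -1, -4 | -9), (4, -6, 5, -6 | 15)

Forward elimination on [A|b]:
R2 <- R2 - (-1/2)*R1:  [    0     5   7/2     3  17/2 ]
R3 <- R3 - (3/2)*R1:  [    0    -8  13/2    -1  15/2 ]
R4 <- R4 - (1)*R1:  [   0  -10   10   -4   26 ]
R3 <- R3 - (-8/5)*R2:  [      0       0  121/10    19/5  211/10 ]
R4 <- R4 - (-2)*R2:  [  0   0  17   2  43 ]
R4 <- R4 - (170/121)*R3:  [        0         0         0  -404/121  1616/121 ]
Row echelon form:
[ 4  4      -5        -2  |       -11 ]
[ 0  5     7/2         3  |      17/2 ]
[ 0  0  121/10      19/5  |    211/10 ]
[ 0  0       0  -404/121  |  1616/121 ]
Back-substitution:
w = (1616/121) / (-404/121) = -4
z = (211/10 - (19/5)*(-4)) / (121/10) = 3
y = (17/2 - (7/2)*(3) - (3)*(-4)) / 5 = 2
x = (-11 - (4)*(2) - (-5)*(3) - (-2)*(-4)) / 4 = -3

(-3, 2, 3, -4)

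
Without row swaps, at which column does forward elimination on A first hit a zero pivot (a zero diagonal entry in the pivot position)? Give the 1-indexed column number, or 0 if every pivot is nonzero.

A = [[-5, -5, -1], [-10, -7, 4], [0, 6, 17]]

first zero-pivot column = 0

Naive forward elimination:
R2 <- R2 - (2)*R1:  [ 0  3  6 ]
R3 <- R3 - (2)*R2:  [ 0  0  5 ]
All pivots nonzero; naive elimination completes without hitting a zero pivot.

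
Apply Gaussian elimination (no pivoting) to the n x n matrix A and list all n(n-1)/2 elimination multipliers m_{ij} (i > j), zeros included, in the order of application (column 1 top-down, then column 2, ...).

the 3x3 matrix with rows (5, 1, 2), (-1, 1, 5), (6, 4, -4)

Forward elimination:
R2 <- R2 - (-1/5)*R1:  [    0   6/5  27/5 ]
R3 <- R3 - (6/5)*R1:  [     0   14/5  -32/5 ]
R3 <- R3 - (7/3)*R2:  [   0    0  -19 ]
Multipliers (in order of application): m_{21} = -1/5, m_{31} = 6/5, m_{32} = 7/3

multipliers: -1/5, 6/5, 7/3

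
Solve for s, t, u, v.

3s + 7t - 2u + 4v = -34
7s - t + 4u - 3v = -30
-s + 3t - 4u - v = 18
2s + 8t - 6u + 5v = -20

(-4, -2, -4, -4)

Forward elimination on [A|b]:
R2 <- R2 - (7/3)*R1:  [     0  -52/3   26/3  -37/3  148/3 ]
R3 <- R3 - (-1/3)*R1:  [     0   16/3  -14/3    1/3   20/3 ]
R4 <- R4 - (2/3)*R1:  [     0   10/3  -14/3    7/3    8/3 ]
R3 <- R3 - (-4/13)*R2:  [      0       0      -2  -45/13  284/13 ]
R4 <- R4 - (-5/26)*R2:  [      0       0      -3   -1/26  158/13 ]
R4 <- R4 - (3/2)*R3:  [       0        0        0    67/13  -268/13 ]
Row echelon form:
[ 3      7    -2       4  |      -34 ]
[ 0  -52/3  26/3   -37/3  |    148/3 ]
[ 0      0    -2  -45/13  |   284/13 ]
[ 0      0     0   67/13  |  -268/13 ]
Back-substitution:
v = (-268/13) / (67/13) = -4
u = (284/13 - (-45/13)*(-4)) / -2 = -4
t = (148/3 - (26/3)*(-4) - (-37/3)*(-4)) / (-52/3) = -2
s = (-34 - (7)*(-2) - (-2)*(-4) - (4)*(-4)) / 3 = -4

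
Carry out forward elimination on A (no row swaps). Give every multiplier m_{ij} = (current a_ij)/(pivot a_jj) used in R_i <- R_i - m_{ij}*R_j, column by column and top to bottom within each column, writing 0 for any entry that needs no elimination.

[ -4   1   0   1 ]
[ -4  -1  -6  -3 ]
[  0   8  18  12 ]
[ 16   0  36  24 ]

multipliers: 1, 0, -4, -4, -2, -4

Forward elimination:
R2 <- R2 - (1)*R1:  [  0  -2  -6  -4 ]
R3: entry in column 1 is already 0 -> m_{31} = 0 (no row operation needed)
R4 <- R4 - (-4)*R1:  [  0   4  36  28 ]
R3 <- R3 - (-4)*R2:  [  0   0  -6  -4 ]
R4 <- R4 - (-2)*R2:  [  0   0  24  20 ]
R4 <- R4 - (-4)*R3:  [ 0  0  0  4 ]
Multipliers (in order of application): m_{21} = 1, m_{31} = 0, m_{41} = -4, m_{32} = -4, m_{42} = -2, m_{43} = -4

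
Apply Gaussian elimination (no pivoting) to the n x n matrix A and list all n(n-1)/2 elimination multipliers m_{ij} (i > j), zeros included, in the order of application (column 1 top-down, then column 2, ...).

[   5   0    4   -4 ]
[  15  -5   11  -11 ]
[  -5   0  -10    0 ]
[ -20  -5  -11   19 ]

multipliers: 3, -1, -4, 0, 1, -1

Forward elimination:
R2 <- R2 - (3)*R1:  [  0  -5  -1   1 ]
R3 <- R3 - (-1)*R1:  [  0   0  -6  -4 ]
R4 <- R4 - (-4)*R1:  [  0  -5   5   3 ]
R3: entry in column 2 is already 0 -> m_{32} = 0 (no row operation needed)
R4 <- R4 - (1)*R2:  [ 0  0  6  2 ]
R4 <- R4 - (-1)*R3:  [  0   0   0  -2 ]
Multipliers (in order of application): m_{21} = 3, m_{31} = -1, m_{41} = -4, m_{32} = 0, m_{42} = 1, m_{43} = -1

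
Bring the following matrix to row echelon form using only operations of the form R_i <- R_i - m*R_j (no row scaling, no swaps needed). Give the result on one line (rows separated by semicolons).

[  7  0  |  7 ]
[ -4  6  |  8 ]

Forward elimination:
R2 <- R2 - (-4/7)*R1:  [  0   6  12 ]
Row echelon form:
[ 7  0  |   7 ]
[ 0  6  |  12 ]

REF = [7 0 7; 0 6 12]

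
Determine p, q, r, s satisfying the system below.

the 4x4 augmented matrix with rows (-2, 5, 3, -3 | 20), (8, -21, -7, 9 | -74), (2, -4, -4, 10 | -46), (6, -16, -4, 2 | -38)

Forward elimination on [A|b]:
R2 <- R2 - (-4)*R1:  [  0  -1   5  -3   6 ]
R3 <- R3 - (-1)*R1:  [   0    1   -1    7  -26 ]
R4 <- R4 - (-3)*R1:  [  0  -1   5  -7  22 ]
R3 <- R3 - (-1)*R2:  [   0    0    4    4  -20 ]
R4 <- R4 - (1)*R2:  [  0   0   0  -4  16 ]
Row echelon form:
[ -2   5  3  -3  |   20 ]
[  0  -1  5  -3  |    6 ]
[  0   0  4   4  |  -20 ]
[  0   0  0  -4  |   16 ]
Back-substitution:
s = (16) / -4 = -4
r = (-20 - (4)*(-4)) / 4 = -1
q = (6 - (5)*(-1) - (-3)*(-4)) / -1 = 1
p = (20 - (5)*(1) - (3)*(-1) - (-3)*(-4)) / -2 = -3

(-3, 1, -1, -4)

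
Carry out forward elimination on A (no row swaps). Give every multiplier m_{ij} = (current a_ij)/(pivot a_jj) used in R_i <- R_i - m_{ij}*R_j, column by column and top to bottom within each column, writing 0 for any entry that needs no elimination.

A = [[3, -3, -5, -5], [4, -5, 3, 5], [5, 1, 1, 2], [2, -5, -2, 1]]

multipliers: 4/3, 5/3, 2/3, -6, 3, -83/202

Forward elimination:
R2 <- R2 - (4/3)*R1:  [    0    -1  29/3  35/3 ]
R3 <- R3 - (5/3)*R1:  [    0     6  28/3  31/3 ]
R4 <- R4 - (2/3)*R1:  [    0    -3   4/3  13/3 ]
R3 <- R3 - (-6)*R2:  [     0      0  202/3  241/3 ]
R4 <- R4 - (3)*R2:  [     0      0  -83/3  -92/3 ]
R4 <- R4 - (-83/202)*R3:  [       0        0        0  473/202 ]
Multipliers (in order of application): m_{21} = 4/3, m_{31} = 5/3, m_{41} = 2/3, m_{32} = -6, m_{42} = 3, m_{43} = -83/202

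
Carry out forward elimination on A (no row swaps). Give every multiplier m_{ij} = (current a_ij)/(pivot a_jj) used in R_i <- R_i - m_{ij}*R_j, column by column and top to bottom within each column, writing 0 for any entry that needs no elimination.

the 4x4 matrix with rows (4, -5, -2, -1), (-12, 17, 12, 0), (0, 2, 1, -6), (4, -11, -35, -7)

multipliers: -3, 0, 1, 1, -3, 3

Forward elimination:
R2 <- R2 - (-3)*R1:  [  0   2   6  -3 ]
R3: entry in column 1 is already 0 -> m_{31} = 0 (no row operation needed)
R4 <- R4 - (1)*R1:  [   0   -6  -33   -6 ]
R3 <- R3 - (1)*R2:  [  0   0  -5  -3 ]
R4 <- R4 - (-3)*R2:  [   0    0  -15  -15 ]
R4 <- R4 - (3)*R3:  [  0   0   0  -6 ]
Multipliers (in order of application): m_{21} = -3, m_{31} = 0, m_{41} = 1, m_{32} = 1, m_{42} = -3, m_{43} = 3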